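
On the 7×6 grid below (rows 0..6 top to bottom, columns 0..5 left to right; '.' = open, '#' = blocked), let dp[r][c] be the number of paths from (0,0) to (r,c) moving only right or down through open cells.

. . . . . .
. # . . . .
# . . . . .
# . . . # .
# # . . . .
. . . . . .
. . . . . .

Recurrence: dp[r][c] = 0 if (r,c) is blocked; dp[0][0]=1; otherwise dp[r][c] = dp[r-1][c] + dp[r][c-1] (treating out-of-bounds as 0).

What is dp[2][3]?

3

r\c   0   1   2   3   4   5
  0   1   1   1   1   1   1
  1   1   0   1   2   3   4
  2   0   0   1   3   6  10
  3   0   0   1   4   0  10
  4   0   0   1   5   5  15
  5   0   0   1   6  11  26
  6   0   0   1   7  18  44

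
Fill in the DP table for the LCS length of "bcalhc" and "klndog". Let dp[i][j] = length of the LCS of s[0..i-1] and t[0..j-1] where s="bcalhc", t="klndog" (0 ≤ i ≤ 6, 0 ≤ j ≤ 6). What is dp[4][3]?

   ''  k  l  n  d  o  g
''  0  0  0  0  0  0  0
 b  0  0  0  0  0  0  0
 c  0  0  0  0  0  0  0
 a  0  0  0  0  0  0  0
 l  0  0  1  1  1  1  1
 h  0  0  1  1  1  1  1
 c  0  0  1  1  1  1  1

1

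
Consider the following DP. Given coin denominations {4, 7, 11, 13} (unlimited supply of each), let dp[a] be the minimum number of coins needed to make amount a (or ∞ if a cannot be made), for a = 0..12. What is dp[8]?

 a  0  1  2  3  4  5  6  7  8  9 10 11 12
dp  0  -  -  -  1  -  -  1  2  -  -  1  3
(- denotes ∞ / unreachable)

2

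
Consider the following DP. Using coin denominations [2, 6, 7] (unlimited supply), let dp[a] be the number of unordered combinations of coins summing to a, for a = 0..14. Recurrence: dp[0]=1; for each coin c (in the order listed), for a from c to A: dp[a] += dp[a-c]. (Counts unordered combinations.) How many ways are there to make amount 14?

4

after  coin     0     1     2     3     4     5     6     7     8     9    10    11    12    13    14
          2     1     0     1     0     1     0     1     0     1     0     1     0     1     0     1
          6     1     0     1     0     1     0     2     0     2     0     2     0     3     0     3
          7     1     0     1     0     1     0     2     1     2     1     2     1     3     2     4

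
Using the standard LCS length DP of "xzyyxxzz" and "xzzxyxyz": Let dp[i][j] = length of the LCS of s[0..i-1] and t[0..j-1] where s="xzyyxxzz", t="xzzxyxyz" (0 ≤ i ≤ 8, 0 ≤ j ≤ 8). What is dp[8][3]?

3

   ''  x  z  z  x  y  x  y  z
''  0  0  0  0  0  0  0  0  0
 x  0  1  1  1  1  1  1  1  1
 z  0  1  2  2  2  2  2  2  2
 y  0  1  2  2  2  3  3  3  3
 y  0  1  2  2  2  3  3  4  4
 x  0  1  2  2  3  3  4  4  4
 x  0  1  2  2  3  3  4  4  4
 z  0  1  2  3  3  3  4  4  5
 z  0  1  2  3  3  3  4  4  5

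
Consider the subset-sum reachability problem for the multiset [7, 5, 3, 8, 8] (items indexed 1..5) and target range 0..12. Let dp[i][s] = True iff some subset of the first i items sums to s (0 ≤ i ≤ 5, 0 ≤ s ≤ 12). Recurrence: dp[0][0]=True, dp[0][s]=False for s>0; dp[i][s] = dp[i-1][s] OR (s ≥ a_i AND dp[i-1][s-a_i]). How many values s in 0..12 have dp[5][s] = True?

i\s   0   1   2   3   4   5   6   7   8   9  10  11  12
  0   T   F   F   F   F   F   F   F   F   F   F   F   F
  1   T   F   F   F   F   F   F   T   F   F   F   F   F
  2   T   F   F   F   F   T   F   T   F   F   F   F   T
  3   T   F   F   T   F   T   F   T   T   F   T   F   T
  4   T   F   F   T   F   T   F   T   T   F   T   T   T
  5   T   F   F   T   F   T   F   T   T   F   T   T   T

8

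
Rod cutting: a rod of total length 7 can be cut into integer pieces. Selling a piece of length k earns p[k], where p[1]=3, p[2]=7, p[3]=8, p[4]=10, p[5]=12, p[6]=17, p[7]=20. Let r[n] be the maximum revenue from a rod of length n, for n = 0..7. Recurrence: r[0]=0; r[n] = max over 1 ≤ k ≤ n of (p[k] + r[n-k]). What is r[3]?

   n    0    1    2    3    4    5    6    7
r[n]    0    3    7   10   14   17   21   24

10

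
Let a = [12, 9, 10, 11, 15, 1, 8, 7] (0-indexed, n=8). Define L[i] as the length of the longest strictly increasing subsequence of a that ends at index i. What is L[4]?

   i    0    1    2    3    4    5    6    7
a[i]   12    9   10   11   15    1    8    7
L[i]    1    1    2    3    4    1    2    2

4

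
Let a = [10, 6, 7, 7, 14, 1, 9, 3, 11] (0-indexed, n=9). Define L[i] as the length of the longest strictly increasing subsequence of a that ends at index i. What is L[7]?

   i    0    1    2    3    4    5    6    7    8
a[i]   10    6    7    7   14    1    9    3   11
L[i]    1    1    2    2    3    1    3    2    4

2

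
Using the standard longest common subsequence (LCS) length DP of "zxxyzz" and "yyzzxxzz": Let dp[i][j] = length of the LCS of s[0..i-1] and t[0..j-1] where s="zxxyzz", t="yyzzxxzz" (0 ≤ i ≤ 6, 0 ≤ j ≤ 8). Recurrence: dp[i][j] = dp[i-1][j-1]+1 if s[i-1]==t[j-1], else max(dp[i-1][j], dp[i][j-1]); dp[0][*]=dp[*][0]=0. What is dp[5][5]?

2

   ''  y  y  z  z  x  x  z  z
''  0  0  0  0  0  0  0  0  0
 z  0  0  0  1  1  1  1  1  1
 x  0  0  0  1  1  2  2  2  2
 x  0  0  0  1  1  2  3  3  3
 y  0  1  1  1  1  2  3  3  3
 z  0  1  1  2  2  2  3  4  4
 z  0  1  1  2  3  3  3  4  5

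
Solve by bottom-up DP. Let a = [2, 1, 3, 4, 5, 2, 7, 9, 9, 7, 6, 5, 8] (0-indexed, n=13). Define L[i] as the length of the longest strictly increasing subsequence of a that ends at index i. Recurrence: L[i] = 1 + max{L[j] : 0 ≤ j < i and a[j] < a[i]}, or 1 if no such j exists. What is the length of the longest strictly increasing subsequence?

6

   i    0    1    2    3    4    5    6    7    8    9   10   11   12
a[i]    2    1    3    4    5    2    7    9    9    7    6    5    8
L[i]    1    1    2    3    4    2    5    6    6    5    5    4    6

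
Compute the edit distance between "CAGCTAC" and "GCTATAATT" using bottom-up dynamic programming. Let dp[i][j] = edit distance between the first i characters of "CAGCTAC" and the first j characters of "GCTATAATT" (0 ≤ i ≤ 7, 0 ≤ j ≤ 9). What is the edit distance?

7

   ''  G  C  T  A  T  A  A  T  T
''  0  1  2  3  4  5  6  7  8  9
 C  1  1  1  2  3  4  5  6  7  8
 A  2  2  2  2  2  3  4  5  6  7
 G  3  2  3  3  3  3  4  5  6  7
 C  4  3  2  3  4  4  4  5  6  7
 T  5  4  3  2  3  4  5  5  5  6
 A  6  5  4  3  2  3  4  5  6  6
 C  7  6  5  4  3  3  4  5  6  7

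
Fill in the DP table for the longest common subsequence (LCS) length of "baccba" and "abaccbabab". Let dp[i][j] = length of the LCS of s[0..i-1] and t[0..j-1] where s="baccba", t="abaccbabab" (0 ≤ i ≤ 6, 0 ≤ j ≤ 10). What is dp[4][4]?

   ''  a  b  a  c  c  b  a  b  a  b
''  0  0  0  0  0  0  0  0  0  0  0
 b  0  0  1  1  1  1  1  1  1  1  1
 a  0  1  1  2  2  2  2  2  2  2  2
 c  0  1  1  2  3  3  3  3  3  3  3
 c  0  1  1  2  3  4  4  4  4  4  4
 b  0  1  2  2  3  4  5  5  5  5  5
 a  0  1  2  3  3  4  5  6  6  6  6

3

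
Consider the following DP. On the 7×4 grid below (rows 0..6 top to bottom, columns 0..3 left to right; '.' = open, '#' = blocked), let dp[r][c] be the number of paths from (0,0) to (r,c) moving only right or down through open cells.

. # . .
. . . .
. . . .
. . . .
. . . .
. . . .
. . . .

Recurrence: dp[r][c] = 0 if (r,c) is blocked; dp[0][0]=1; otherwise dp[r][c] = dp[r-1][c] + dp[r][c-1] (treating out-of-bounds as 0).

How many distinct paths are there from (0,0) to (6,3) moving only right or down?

r\c   0   1   2   3
  0   1   0   0   0
  1   1   1   1   1
  2   1   2   3   4
  3   1   3   6  10
  4   1   4  10  20
  5   1   5  15  35
  6   1   6  21  56

56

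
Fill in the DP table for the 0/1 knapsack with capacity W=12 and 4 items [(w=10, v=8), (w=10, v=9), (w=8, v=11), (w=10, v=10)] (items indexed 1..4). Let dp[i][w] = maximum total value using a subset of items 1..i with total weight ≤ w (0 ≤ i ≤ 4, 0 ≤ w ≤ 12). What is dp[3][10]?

i\w   0   1   2   3   4   5   6   7   8   9  10  11  12
  0   0   0   0   0   0   0   0   0   0   0   0   0   0
  1   0   0   0   0   0   0   0   0   0   0   8   8   8
  2   0   0   0   0   0   0   0   0   0   0   9   9   9
  3   0   0   0   0   0   0   0   0  11  11  11  11  11
  4   0   0   0   0   0   0   0   0  11  11  11  11  11

11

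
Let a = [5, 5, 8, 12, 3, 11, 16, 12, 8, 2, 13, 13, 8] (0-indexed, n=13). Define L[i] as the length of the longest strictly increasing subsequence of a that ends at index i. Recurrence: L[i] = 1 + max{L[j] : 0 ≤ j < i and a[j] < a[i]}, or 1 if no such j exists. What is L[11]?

5

   i    0    1    2    3    4    5    6    7    8    9   10   11   12
a[i]    5    5    8   12    3   11   16   12    8    2   13   13    8
L[i]    1    1    2    3    1    3    4    4    2    1    5    5    2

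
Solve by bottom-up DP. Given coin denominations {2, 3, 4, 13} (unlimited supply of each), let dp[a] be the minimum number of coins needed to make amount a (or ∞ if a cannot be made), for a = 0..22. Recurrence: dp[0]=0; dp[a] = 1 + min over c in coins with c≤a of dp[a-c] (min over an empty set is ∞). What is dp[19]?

 a  0  1  2  3  4  5  6  7  8  9 10 11 12 13 14 15 16 17 18 19 20 21 22
dp  0  -  1  1  1  2  2  2  2  3  3  3  3  1  4  2  2  2  3  3  3  3  4
(- denotes ∞ / unreachable)

3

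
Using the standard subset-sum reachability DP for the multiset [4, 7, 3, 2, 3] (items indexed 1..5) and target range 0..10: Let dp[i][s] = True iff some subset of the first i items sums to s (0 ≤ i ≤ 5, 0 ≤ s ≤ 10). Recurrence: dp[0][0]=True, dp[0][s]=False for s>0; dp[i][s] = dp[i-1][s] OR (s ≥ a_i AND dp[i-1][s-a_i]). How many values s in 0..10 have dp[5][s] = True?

i\s   0   1   2   3   4   5   6   7   8   9  10
  0   T   F   F   F   F   F   F   F   F   F   F
  1   T   F   F   F   T   F   F   F   F   F   F
  2   T   F   F   F   T   F   F   T   F   F   F
  3   T   F   F   T   T   F   F   T   F   F   T
  4   T   F   T   T   T   T   T   T   F   T   T
  5   T   F   T   T   T   T   T   T   T   T   T

10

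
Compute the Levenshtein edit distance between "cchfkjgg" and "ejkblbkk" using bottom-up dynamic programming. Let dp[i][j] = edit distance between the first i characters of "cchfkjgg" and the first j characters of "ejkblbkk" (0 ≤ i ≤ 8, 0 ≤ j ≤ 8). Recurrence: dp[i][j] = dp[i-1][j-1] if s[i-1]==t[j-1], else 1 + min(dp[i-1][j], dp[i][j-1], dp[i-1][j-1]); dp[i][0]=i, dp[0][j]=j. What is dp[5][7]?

   ''  e  j  k  b  l  b  k  k
''  0  1  2  3  4  5  6  7  8
 c  1  1  2  3  4  5  6  7  8
 c  2  2  2  3  4  5  6  7  8
 h  3  3  3  3  4  5  6  7  8
 f  4  4  4  4  4  5  6  7  8
 k  5  5  5  4  5  5  6  6  7
 j  6  6  5  5  5  6  6  7  7
 g  7  7  6  6  6  6  7  7  8
 g  8  8  7  7  7  7  7  8  8

6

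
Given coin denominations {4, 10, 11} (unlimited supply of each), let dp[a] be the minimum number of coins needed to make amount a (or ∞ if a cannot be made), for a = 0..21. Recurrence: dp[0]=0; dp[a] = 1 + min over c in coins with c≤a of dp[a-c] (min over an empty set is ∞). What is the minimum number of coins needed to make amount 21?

 a  0  1  2  3  4  5  6  7  8  9 10 11 12 13 14 15 16 17 18 19 20 21
dp  0  -  -  -  1  -  -  -  2  -  1  1  3  -  2  2  4  -  3  3  2  2
(- denotes ∞ / unreachable)

2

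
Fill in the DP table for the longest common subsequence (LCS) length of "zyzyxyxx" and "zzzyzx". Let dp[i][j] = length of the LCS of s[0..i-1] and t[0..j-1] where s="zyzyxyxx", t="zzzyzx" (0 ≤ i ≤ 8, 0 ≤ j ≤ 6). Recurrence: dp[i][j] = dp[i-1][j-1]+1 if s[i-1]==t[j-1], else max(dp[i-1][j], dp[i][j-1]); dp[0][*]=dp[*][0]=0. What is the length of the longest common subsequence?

4

   ''  z  z  z  y  z  x
''  0  0  0  0  0  0  0
 z  0  1  1  1  1  1  1
 y  0  1  1  1  2  2  2
 z  0  1  2  2  2  3  3
 y  0  1  2  2  3  3  3
 x  0  1  2  2  3  3  4
 y  0  1  2  2  3  3  4
 x  0  1  2  2  3  3  4
 x  0  1  2  2  3  3  4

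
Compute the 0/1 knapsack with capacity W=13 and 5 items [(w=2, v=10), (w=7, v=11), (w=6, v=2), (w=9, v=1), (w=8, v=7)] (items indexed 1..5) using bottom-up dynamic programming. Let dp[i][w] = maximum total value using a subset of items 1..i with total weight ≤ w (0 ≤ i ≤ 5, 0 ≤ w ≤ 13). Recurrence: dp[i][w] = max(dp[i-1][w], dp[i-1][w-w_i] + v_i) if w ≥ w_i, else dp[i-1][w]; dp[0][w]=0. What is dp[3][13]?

i\w   0   1   2   3   4   5   6   7   8   9  10  11  12  13
  0   0   0   0   0   0   0   0   0   0   0   0   0   0   0
  1   0   0  10  10  10  10  10  10  10  10  10  10  10  10
  2   0   0  10  10  10  10  10  11  11  21  21  21  21  21
  3   0   0  10  10  10  10  10  11  12  21  21  21  21  21
  4   0   0  10  10  10  10  10  11  12  21  21  21  21  21
  5   0   0  10  10  10  10  10  11  12  21  21  21  21  21

21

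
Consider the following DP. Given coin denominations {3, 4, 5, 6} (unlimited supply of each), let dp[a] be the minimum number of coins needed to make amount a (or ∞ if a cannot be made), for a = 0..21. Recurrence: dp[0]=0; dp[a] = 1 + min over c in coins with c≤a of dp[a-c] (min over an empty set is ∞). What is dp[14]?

3

 a  0  1  2  3  4  5  6  7  8  9 10 11 12 13 14 15 16 17 18 19 20 21
dp  0  -  -  1  1  1  1  2  2  2  2  2  2  3  3  3  3  3  3  4  4  4
(- denotes ∞ / unreachable)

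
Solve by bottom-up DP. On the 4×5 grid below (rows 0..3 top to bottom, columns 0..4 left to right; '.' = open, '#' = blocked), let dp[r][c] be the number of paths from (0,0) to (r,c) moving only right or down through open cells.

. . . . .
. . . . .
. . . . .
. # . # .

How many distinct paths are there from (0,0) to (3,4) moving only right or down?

15

r\c   0   1   2   3   4
  0   1   1   1   1   1
  1   1   2   3   4   5
  2   1   3   6  10  15
  3   1   0   6   0  15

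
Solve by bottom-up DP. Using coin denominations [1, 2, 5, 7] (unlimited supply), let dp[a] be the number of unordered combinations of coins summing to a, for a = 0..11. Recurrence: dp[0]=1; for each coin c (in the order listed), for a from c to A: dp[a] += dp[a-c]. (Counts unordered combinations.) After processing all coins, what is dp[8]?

8

after  coin     0     1     2     3     4     5     6     7     8     9    10    11
          1     1     1     1     1     1     1     1     1     1     1     1     1
          2     1     1     2     2     3     3     4     4     5     5     6     6
          5     1     1     2     2     3     4     5     6     7     8    10    11
          7     1     1     2     2     3     4     5     7     8    10    12    14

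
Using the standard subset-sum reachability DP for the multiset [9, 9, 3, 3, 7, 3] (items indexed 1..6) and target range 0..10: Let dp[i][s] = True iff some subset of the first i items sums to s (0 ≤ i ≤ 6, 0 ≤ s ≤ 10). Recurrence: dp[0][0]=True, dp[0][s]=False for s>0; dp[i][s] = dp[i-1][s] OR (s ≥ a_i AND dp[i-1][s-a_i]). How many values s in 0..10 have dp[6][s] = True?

6

i\s   0   1   2   3   4   5   6   7   8   9  10
  0   T   F   F   F   F   F   F   F   F   F   F
  1   T   F   F   F   F   F   F   F   F   T   F
  2   T   F   F   F   F   F   F   F   F   T   F
  3   T   F   F   T   F   F   F   F   F   T   F
  4   T   F   F   T   F   F   T   F   F   T   F
  5   T   F   F   T   F   F   T   T   F   T   T
  6   T   F   F   T   F   F   T   T   F   T   T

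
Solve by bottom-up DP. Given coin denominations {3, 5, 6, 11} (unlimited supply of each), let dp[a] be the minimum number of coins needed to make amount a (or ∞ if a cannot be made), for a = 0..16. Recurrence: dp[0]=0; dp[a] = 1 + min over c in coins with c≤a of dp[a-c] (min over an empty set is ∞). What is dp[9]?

2

 a  0  1  2  3  4  5  6  7  8  9 10 11 12 13 14 15 16
dp  0  -  -  1  -  1  1  -  2  2  2  1  2  3  2  3  2
(- denotes ∞ / unreachable)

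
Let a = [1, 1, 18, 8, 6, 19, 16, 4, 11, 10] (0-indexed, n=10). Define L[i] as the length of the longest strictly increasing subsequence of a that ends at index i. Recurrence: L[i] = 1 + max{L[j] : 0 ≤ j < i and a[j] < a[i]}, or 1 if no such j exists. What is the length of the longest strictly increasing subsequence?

   i    0    1    2    3    4    5    6    7    8    9
a[i]    1    1   18    8    6   19   16    4   11   10
L[i]    1    1    2    2    2    3    3    2    3    3

3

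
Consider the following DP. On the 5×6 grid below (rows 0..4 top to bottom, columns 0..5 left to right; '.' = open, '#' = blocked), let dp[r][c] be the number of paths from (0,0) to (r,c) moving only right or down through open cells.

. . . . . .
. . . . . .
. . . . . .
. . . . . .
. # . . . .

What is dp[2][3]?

r\c   0   1   2   3   4   5
  0   1   1   1   1   1   1
  1   1   2   3   4   5   6
  2   1   3   6  10  15  21
  3   1   4  10  20  35  56
  4   1   0  10  30  65 121

10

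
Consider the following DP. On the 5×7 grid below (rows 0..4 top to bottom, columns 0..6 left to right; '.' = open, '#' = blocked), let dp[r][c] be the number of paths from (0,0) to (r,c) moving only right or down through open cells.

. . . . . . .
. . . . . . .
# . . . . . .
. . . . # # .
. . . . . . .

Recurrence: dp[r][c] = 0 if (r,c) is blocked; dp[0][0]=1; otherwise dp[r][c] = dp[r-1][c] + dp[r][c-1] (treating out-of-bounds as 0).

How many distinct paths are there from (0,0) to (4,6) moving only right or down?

52

r\c   0   1   2   3   4   5   6
  0   1   1   1   1   1   1   1
  1   1   2   3   4   5   6   7
  2   0   2   5   9  14  20  27
  3   0   2   7  16   0   0  27
  4   0   2   9  25  25  25  52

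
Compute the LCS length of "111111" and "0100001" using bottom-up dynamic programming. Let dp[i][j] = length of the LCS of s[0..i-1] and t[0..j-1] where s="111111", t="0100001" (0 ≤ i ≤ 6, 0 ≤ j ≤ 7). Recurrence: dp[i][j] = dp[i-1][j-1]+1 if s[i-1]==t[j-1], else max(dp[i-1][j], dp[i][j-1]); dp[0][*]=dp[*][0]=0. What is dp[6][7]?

2

   ''  0  1  0  0  0  0  1
''  0  0  0  0  0  0  0  0
 1  0  0  1  1  1  1  1  1
 1  0  0  1  1  1  1  1  2
 1  0  0  1  1  1  1  1  2
 1  0  0  1  1  1  1  1  2
 1  0  0  1  1  1  1  1  2
 1  0  0  1  1  1  1  1  2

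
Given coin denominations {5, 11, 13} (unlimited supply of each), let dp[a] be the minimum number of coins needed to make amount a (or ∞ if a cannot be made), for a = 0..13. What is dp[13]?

 a  0  1  2  3  4  5  6  7  8  9 10 11 12 13
dp  0  -  -  -  -  1  -  -  -  -  2  1  -  1
(- denotes ∞ / unreachable)

1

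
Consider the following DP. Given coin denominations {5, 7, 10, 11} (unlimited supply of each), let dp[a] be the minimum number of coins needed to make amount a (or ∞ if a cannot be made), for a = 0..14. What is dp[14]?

 a  0  1  2  3  4  5  6  7  8  9 10 11 12 13 14
dp  0  -  -  -  -  1  -  1  -  -  1  1  2  -  2
(- denotes ∞ / unreachable)

2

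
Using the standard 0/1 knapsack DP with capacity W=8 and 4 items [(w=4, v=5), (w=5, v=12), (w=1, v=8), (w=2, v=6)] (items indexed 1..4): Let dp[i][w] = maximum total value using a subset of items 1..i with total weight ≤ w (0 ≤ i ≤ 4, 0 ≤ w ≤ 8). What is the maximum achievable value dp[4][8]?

26

i\w   0   1   2   3   4   5   6   7   8
  0   0   0   0   0   0   0   0   0   0
  1   0   0   0   0   5   5   5   5   5
  2   0   0   0   0   5  12  12  12  12
  3   0   8   8   8   8  13  20  20  20
  4   0   8   8  14  14  14  20  20  26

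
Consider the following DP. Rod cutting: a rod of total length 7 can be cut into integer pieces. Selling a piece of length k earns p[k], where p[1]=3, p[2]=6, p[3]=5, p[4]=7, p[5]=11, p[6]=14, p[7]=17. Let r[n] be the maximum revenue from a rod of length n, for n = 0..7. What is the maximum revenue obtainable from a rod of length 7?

21

   n    0    1    2    3    4    5    6    7
r[n]    0    3    6    9   12   15   18   21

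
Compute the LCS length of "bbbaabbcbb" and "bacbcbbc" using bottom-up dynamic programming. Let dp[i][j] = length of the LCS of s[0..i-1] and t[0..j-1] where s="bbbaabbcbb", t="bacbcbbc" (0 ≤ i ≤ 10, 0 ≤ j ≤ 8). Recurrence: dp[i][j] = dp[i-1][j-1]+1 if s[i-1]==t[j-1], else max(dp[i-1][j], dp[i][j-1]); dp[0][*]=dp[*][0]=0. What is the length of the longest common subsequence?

   ''  b  a  c  b  c  b  b  c
''  0  0  0  0  0  0  0  0  0
 b  0  1  1  1  1  1  1  1  1
 b  0  1  1  1  2  2  2  2  2
 b  0  1  1  1  2  2  3  3  3
 a  0  1  2  2  2  2  3  3  3
 a  0  1  2  2  2  2  3  3  3
 b  0  1  2  2  3  3  3  4  4
 b  0  1  2  2  3  3  4  4  4
 c  0  1  2  3  3  4  4  4  5
 b  0  1  2  3  4  4  5  5  5
 b  0  1  2  3  4  4  5  6  6

6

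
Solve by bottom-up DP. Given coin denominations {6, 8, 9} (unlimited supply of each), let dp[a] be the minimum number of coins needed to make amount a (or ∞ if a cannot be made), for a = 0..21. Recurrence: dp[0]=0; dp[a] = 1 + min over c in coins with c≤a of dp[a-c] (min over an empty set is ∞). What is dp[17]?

2

 a  0  1  2  3  4  5  6  7  8  9 10 11 12 13 14 15 16 17 18 19 20 21
dp  0  -  -  -  -  -  1  -  1  1  -  -  2  -  2  2  2  2  2  -  3  3
(- denotes ∞ / unreachable)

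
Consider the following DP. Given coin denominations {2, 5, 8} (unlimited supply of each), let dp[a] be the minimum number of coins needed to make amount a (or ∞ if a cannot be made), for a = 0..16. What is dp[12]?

3

 a  0  1  2  3  4  5  6  7  8  9 10 11 12 13 14 15 16
dp  0  -  1  -  2  1  3  2  1  3  2  4  3  2  4  3  2
(- denotes ∞ / unreachable)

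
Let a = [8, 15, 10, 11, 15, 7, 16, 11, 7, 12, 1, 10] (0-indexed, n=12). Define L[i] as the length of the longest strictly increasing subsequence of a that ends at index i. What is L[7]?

3

   i    0    1    2    3    4    5    6    7    8    9   10   11
a[i]    8   15   10   11   15    7   16   11    7   12    1   10
L[i]    1    2    2    3    4    1    5    3    1    4    1    2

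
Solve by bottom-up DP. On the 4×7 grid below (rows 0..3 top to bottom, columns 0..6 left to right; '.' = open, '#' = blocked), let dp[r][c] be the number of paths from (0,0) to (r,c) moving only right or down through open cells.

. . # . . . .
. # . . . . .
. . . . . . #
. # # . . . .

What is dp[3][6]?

3

r\c   0   1   2   3   4   5   6
  0   1   1   0   0   0   0   0
  1   1   0   0   0   0   0   0
  2   1   1   1   1   1   1   0
  3   1   0   0   1   2   3   3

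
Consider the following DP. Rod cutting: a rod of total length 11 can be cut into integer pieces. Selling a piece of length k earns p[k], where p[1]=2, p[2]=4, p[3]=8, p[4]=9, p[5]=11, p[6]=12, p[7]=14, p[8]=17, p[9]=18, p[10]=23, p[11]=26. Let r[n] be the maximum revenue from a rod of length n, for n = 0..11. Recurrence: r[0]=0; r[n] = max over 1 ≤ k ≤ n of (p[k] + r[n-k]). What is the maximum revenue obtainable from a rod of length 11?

   n    0    1    2    3    4    5    6    7    8    9   10   11
r[n]    0    2    4    8   10   12   16   18   20   24   26   28

28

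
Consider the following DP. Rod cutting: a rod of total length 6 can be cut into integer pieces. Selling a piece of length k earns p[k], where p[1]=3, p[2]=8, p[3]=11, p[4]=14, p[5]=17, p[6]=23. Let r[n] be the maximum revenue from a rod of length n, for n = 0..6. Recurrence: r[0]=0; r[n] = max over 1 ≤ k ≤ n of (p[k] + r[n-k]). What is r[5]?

   n    0    1    2    3    4    5    6
r[n]    0    3    8   11   16   19   24

19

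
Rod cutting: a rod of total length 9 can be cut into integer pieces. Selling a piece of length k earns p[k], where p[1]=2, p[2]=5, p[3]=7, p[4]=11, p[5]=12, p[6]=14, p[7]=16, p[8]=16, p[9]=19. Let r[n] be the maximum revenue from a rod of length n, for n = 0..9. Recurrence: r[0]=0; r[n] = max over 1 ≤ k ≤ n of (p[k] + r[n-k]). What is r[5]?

   n    0    1    2    3    4    5    6    7    8    9
r[n]    0    2    5    7   11   13   16   18   22   24

13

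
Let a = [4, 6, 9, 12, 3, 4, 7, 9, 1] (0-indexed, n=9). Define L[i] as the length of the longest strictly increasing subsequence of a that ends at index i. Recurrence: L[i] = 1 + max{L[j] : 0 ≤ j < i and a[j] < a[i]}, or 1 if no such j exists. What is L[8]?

   i    0    1    2    3    4    5    6    7    8
a[i]    4    6    9   12    3    4    7    9    1
L[i]    1    2    3    4    1    2    3    4    1

1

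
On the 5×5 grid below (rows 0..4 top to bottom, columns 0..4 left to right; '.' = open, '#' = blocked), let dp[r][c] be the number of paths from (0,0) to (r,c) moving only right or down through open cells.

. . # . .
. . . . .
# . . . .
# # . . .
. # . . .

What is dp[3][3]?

r\c   0   1   2   3   4
  0   1   1   0   0   0
  1   1   2   2   2   2
  2   0   2   4   6   8
  3   0   0   4  10  18
  4   0   0   4  14  32

10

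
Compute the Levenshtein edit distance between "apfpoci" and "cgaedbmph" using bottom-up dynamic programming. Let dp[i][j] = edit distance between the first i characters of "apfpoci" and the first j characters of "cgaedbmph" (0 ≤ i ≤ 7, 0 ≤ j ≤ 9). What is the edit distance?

   ''  c  g  a  e  d  b  m  p  h
''  0  1  2  3  4  5  6  7  8  9
 a  1  1  2  2  3  4  5  6  7  8
 p  2  2  2  3  3  4  5  6  6  7
 f  3  3  3  3  4  4  5  6  7  7
 p  4  4  4  4  4  5  5  6  6  7
 o  5  5  5  5  5  5  6  6  7  7
 c  6  5  6  6  6  6  6  7  7  8
 i  7  6  6  7  7  7  7  7  8  8

8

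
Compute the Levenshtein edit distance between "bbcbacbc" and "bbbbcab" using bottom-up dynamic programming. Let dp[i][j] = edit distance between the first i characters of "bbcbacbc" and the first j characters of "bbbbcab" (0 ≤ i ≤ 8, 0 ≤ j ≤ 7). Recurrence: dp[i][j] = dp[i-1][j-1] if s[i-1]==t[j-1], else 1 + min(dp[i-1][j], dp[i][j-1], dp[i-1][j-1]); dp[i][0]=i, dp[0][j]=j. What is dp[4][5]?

2

   ''  b  b  b  b  c  a  b
''  0  1  2  3  4  5  6  7
 b  1  0  1  2  3  4  5  6
 b  2  1  0  1  2  3  4  5
 c  3  2  1  1  2  2  3  4
 b  4  3  2  1  1  2  3  3
 a  5  4  3  2  2  2  2  3
 c  6  5  4  3  3  2  3  3
 b  7  6  5  4  3  3  3  3
 c  8  7  6  5  4  3  4  4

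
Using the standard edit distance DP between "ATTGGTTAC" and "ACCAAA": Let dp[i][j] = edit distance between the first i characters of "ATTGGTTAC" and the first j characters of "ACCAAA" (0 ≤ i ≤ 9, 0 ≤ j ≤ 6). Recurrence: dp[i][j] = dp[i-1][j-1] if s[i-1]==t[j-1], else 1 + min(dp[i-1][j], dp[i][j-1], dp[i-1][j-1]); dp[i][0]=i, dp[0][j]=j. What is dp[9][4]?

   ''  A  C  C  A  A  A
''  0  1  2  3  4  5  6
 A  1  0  1  2  3  4  5
 T  2  1  1  2  3  4  5
 T  3  2  2  2  3  4  5
 G  4  3  3  3  3  4  5
 G  5  4  4  4  4  4  5
 T  6  5  5  5  5  5  5
 T  7  6  6  6  6  6  6
 A  8  7  7  7  6  6  6
 C  9  8  7  7  7  7  7

7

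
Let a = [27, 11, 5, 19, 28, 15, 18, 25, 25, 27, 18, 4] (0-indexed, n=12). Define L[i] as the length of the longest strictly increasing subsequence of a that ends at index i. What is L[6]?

3

   i    0    1    2    3    4    5    6    7    8    9   10   11
a[i]   27   11    5   19   28   15   18   25   25   27   18    4
L[i]    1    1    1    2    3    2    3    4    4    5    3    1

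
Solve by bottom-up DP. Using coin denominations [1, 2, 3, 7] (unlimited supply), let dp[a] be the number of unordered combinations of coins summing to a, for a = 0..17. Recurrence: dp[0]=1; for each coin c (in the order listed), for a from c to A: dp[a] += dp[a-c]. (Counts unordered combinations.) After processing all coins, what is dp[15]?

after  coin     0     1     2     3     4     5     6     7     8     9    10    11    12    13    14    15    16    17
          1     1     1     1     1     1     1     1     1     1     1     1     1     1     1     1     1     1     1
          2     1     1     2     2     3     3     4     4     5     5     6     6     7     7     8     8     9     9
          3     1     1     2     3     4     5     7     8    10    12    14    16    19    21    24    27    30    33
          7     1     1     2     3     4     5     7     9    11    14    17    20    24    28    33    38    44    50

38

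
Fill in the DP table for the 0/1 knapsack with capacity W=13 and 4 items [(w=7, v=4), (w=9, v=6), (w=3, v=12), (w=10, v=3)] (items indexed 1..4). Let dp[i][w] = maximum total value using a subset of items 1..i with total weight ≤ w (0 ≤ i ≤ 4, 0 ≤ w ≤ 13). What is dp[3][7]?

i\w   0   1   2   3   4   5   6   7   8   9  10  11  12  13
  0   0   0   0   0   0   0   0   0   0   0   0   0   0   0
  1   0   0   0   0   0   0   0   4   4   4   4   4   4   4
  2   0   0   0   0   0   0   0   4   4   6   6   6   6   6
  3   0   0   0  12  12  12  12  12  12  12  16  16  18  18
  4   0   0   0  12  12  12  12  12  12  12  16  16  18  18

12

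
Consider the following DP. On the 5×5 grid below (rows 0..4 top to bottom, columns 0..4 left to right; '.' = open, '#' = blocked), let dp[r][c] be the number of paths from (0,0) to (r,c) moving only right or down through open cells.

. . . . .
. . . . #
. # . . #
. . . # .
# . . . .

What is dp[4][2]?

5

r\c   0   1   2   3   4
  0   1   1   1   1   1
  1   1   2   3   4   0
  2   1   0   3   7   0
  3   1   1   4   0   0
  4   0   1   5   5   5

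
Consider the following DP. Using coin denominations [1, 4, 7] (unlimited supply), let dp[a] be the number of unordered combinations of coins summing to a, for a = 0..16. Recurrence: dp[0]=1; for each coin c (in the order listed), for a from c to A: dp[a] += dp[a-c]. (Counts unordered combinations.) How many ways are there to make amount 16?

after  coin     0     1     2     3     4     5     6     7     8     9    10    11    12    13    14    15    16
          1     1     1     1     1     1     1     1     1     1     1     1     1     1     1     1     1     1
          4     1     1     1     1     2     2     2     2     3     3     3     3     4     4     4     4     5
          7     1     1     1     1     2     2     2     3     4     4     4     5     6     6     7     8     9

9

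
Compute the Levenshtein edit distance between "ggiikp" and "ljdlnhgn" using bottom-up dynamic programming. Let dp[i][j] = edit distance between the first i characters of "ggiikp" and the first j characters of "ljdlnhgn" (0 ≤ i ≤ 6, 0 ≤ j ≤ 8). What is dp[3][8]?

   ''  l  j  d  l  n  h  g  n
''  0  1  2  3  4  5  6  7  8
 g  1  1  2  3  4  5  6  6  7
 g  2  2  2  3  4  5  6  6  7
 i  3  3  3  3  4  5  6  7  7
 i  4  4  4  4  4  5  6  7  8
 k  5  5  5  5  5  5  6  7  8
 p  6  6  6  6  6  6  6  7  8

7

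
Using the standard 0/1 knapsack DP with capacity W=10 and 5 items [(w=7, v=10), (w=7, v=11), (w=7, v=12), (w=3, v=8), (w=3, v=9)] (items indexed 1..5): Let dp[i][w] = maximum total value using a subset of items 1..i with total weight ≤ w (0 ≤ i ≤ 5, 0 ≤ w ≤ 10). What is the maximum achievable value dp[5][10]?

21

i\w   0   1   2   3   4   5   6   7   8   9  10
  0   0   0   0   0   0   0   0   0   0   0   0
  1   0   0   0   0   0   0   0  10  10  10  10
  2   0   0   0   0   0   0   0  11  11  11  11
  3   0   0   0   0   0   0   0  12  12  12  12
  4   0   0   0   8   8   8   8  12  12  12  20
  5   0   0   0   9   9   9  17  17  17  17  21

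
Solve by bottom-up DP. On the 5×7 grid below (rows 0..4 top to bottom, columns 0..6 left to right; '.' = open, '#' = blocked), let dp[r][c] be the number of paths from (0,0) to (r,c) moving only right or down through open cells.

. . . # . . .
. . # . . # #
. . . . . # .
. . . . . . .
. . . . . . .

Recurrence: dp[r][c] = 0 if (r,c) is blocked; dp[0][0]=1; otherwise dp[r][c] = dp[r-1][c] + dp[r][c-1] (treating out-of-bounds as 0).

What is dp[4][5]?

r\c   0   1   2   3   4   5   6
  0   1   1   1   0   0   0   0
  1   1   2   0   0   0   0   0
  2   1   3   3   3   3   0   0
  3   1   4   7  10  13  13  13
  4   1   5  12  22  35  48  61

48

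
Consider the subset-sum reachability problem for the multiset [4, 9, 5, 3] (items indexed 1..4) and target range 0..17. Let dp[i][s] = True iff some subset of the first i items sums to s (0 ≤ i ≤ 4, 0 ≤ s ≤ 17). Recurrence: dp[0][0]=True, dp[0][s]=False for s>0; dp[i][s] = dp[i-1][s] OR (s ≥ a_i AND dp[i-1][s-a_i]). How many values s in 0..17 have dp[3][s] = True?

i\s   0   1   2   3   4   5   6   7   8   9  10  11  12  13  14  15  16  17
  0   T   F   F   F   F   F   F   F   F   F   F   F   F   F   F   F   F   F
  1   T   F   F   F   T   F   F   F   F   F   F   F   F   F   F   F   F   F
  2   T   F   F   F   T   F   F   F   F   T   F   F   F   T   F   F   F   F
  3   T   F   F   F   T   T   F   F   F   T   F   F   F   T   T   F   F   F
  4   T   F   F   T   T   T   F   T   T   T   F   F   T   T   T   F   T   T

6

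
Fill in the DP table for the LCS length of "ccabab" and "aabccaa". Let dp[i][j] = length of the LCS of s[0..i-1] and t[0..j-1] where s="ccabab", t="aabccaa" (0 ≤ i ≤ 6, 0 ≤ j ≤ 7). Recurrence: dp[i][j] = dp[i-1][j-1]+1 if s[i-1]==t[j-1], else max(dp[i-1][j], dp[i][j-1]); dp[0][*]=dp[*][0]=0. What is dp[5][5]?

   ''  a  a  b  c  c  a  a
''  0  0  0  0  0  0  0  0
 c  0  0  0  0  1  1  1  1
 c  0  0  0  0  1  2  2  2
 a  0  1  1  1  1  2  3  3
 b  0  1  1  2  2  2  3  3
 a  0  1  2  2  2  2  3  4
 b  0  1  2  3  3  3  3  4

2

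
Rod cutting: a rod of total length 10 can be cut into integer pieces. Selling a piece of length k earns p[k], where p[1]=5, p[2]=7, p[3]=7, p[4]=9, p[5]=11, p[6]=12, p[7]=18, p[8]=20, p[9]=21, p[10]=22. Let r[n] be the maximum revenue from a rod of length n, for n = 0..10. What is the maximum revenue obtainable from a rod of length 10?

50

   n    0    1    2    3    4    5    6    7    8    9   10
r[n]    0    5   10   15   20   25   30   35   40   45   50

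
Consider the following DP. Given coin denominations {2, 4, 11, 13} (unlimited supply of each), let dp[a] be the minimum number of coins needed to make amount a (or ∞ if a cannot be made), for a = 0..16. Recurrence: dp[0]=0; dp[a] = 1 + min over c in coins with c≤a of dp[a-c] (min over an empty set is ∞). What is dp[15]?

2

 a  0  1  2  3  4  5  6  7  8  9 10 11 12 13 14 15 16
dp  0  -  1  -  1  -  2  -  2  -  3  1  3  1  4  2  4
(- denotes ∞ / unreachable)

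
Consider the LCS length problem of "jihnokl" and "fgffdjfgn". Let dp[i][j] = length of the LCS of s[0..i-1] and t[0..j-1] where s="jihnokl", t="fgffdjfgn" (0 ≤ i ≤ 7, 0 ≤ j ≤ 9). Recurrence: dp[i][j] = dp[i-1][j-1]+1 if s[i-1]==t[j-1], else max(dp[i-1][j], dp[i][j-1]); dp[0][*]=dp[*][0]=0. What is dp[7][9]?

2

   ''  f  g  f  f  d  j  f  g  n
''  0  0  0  0  0  0  0  0  0  0
 j  0  0  0  0  0  0  1  1  1  1
 i  0  0  0  0  0  0  1  1  1  1
 h  0  0  0  0  0  0  1  1  1  1
 n  0  0  0  0  0  0  1  1  1  2
 o  0  0  0  0  0  0  1  1  1  2
 k  0  0  0  0  0  0  1  1  1  2
 l  0  0  0  0  0  0  1  1  1  2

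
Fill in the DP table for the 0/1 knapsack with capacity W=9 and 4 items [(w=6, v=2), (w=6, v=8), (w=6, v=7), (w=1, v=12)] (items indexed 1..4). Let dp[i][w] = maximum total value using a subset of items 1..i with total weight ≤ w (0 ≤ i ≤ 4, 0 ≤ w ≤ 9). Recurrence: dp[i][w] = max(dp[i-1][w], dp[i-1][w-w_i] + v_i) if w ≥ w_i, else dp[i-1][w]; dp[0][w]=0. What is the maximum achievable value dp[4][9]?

i\w   0   1   2   3   4   5   6   7   8   9
  0   0   0   0   0   0   0   0   0   0   0
  1   0   0   0   0   0   0   2   2   2   2
  2   0   0   0   0   0   0   8   8   8   8
  3   0   0   0   0   0   0   8   8   8   8
  4   0  12  12  12  12  12  12  20  20  20

20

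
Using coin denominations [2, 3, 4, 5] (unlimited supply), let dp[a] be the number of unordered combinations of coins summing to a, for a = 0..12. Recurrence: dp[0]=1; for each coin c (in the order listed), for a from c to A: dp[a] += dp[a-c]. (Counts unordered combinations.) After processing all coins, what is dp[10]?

7

after  coin     0     1     2     3     4     5     6     7     8     9    10    11    12
          2     1     0     1     0     1     0     1     0     1     0     1     0     1
          3     1     0     1     1     1     1     2     1     2     2     2     2     3
          4     1     0     1     1     2     1     3     2     4     3     5     4     7
          5     1     0     1     1     2     2     3     3     5     5     7     7    10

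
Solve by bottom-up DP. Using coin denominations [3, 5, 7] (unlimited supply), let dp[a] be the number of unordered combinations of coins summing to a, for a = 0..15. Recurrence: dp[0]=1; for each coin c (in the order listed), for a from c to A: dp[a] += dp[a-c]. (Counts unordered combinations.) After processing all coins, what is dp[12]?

after  coin     0     1     2     3     4     5     6     7     8     9    10    11    12    13    14    15
          3     1     0     0     1     0     0     1     0     0     1     0     0     1     0     0     1
          5     1     0     0     1     0     1     1     0     1     1     1     1     1     1     1     2
          7     1     0     0     1     0     1     1     1     1     1     2     1     2     2     2     3

2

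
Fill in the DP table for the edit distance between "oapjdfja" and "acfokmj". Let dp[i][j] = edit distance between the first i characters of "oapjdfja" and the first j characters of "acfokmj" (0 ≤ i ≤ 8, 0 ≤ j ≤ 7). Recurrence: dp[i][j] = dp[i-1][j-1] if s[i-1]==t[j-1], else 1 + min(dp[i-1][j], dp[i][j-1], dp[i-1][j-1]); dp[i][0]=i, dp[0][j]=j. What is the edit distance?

7

   ''  a  c  f  o  k  m  j
''  0  1  2  3  4  5  6  7
 o  1  1  2  3  3  4  5  6
 a  2  1  2  3  4  4  5  6
 p  3  2  2  3  4  5  5  6
 j  4  3  3  3  4  5  6  5
 d  5  4  4  4  4  5  6  6
 f  6  5  5  4  5  5  6  7
 j  7  6  6  5  5  6  6  6
 a  8  7  7  6  6  6  7  7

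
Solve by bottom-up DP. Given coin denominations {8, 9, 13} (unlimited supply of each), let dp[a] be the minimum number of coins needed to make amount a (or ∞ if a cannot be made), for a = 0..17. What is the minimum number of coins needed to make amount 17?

 a  0  1  2  3  4  5  6  7  8  9 10 11 12 13 14 15 16 17
dp  0  -  -  -  -  -  -  -  1  1  -  -  -  1  -  -  2  2
(- denotes ∞ / unreachable)

2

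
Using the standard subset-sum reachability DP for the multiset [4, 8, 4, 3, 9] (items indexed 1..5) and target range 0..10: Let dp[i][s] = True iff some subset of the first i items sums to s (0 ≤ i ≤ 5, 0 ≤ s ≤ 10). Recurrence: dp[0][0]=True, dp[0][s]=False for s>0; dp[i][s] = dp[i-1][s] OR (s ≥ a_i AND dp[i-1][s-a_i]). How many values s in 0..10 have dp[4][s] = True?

i\s   0   1   2   3   4   5   6   7   8   9  10
  0   T   F   F   F   F   F   F   F   F   F   F
  1   T   F   F   F   T   F   F   F   F   F   F
  2   T   F   F   F   T   F   F   F   T   F   F
  3   T   F   F   F   T   F   F   F   T   F   F
  4   T   F   F   T   T   F   F   T   T   F   F
  5   T   F   F   T   T   F   F   T   T   T   F

5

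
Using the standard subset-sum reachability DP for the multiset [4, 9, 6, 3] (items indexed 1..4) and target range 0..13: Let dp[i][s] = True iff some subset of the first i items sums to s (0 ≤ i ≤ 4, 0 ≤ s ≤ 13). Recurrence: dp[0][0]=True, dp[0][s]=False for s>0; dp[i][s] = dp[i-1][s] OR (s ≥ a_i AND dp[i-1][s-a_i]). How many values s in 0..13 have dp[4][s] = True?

i\s   0   1   2   3   4   5   6   7   8   9  10  11  12  13
  0   T   F   F   F   F   F   F   F   F   F   F   F   F   F
  1   T   F   F   F   T   F   F   F   F   F   F   F   F   F
  2   T   F   F   F   T   F   F   F   F   T   F   F   F   T
  3   T   F   F   F   T   F   T   F   F   T   T   F   F   T
  4   T   F   F   T   T   F   T   T   F   T   T   F   T   T

9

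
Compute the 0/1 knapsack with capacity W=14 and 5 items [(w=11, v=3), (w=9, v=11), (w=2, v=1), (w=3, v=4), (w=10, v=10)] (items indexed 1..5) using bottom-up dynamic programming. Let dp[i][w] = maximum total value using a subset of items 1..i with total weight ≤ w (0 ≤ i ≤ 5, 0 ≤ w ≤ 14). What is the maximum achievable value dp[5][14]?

16

i\w   0   1   2   3   4   5   6   7   8   9  10  11  12  13  14
  0   0   0   0   0   0   0   0   0   0   0   0   0   0   0   0
  1   0   0   0   0   0   0   0   0   0   0   0   3   3   3   3
  2   0   0   0   0   0   0   0   0   0  11  11  11  11  11  11
  3   0   0   1   1   1   1   1   1   1  11  11  12  12  12  12
  4   0   0   1   4   4   5   5   5   5  11  11  12  15  15  16
  5   0   0   1   4   4   5   5   5   5  11  11  12  15  15  16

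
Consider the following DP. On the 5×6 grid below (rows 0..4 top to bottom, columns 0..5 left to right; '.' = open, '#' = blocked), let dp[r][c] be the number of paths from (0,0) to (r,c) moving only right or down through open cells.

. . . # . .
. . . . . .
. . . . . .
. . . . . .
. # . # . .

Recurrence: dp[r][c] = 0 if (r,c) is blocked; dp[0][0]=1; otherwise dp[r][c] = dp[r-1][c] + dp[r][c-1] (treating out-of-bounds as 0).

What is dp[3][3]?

19

r\c   0   1   2   3   4   5
  0   1   1   1   0   0   0
  1   1   2   3   3   3   3
  2   1   3   6   9  12  15
  3   1   4  10  19  31  46
  4   1   0  10   0  31  77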